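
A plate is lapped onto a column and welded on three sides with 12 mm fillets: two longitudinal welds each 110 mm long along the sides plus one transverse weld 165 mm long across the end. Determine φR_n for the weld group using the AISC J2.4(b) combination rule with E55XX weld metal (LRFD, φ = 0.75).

φR_n ≈ 912 kN

E55XX → F_EXX = 550 MPa.
t_e = 0.707 × 12 = 8.484 mm.
R_nwl = 0.6 × 550 × 8.484 × 220 × 10⁻³ = 615.9 kN (longitudinal, 2 welds).
R_nwt = 0.6 × 550 × 8.484 × 165 × 10⁻³ = 462 kN (transverse, base value).
(i) R_nwl + R_nwt = 1078 kN; (ii) 0.85 R_nwl + 1.5 R_nwt = 1216 kN.
R_n = max = 1216 kN [governs: (ii)]; φR_n = 912.4 kN.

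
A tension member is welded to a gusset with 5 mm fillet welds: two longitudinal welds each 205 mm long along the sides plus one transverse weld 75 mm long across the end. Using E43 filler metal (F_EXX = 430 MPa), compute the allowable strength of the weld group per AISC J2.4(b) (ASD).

t_e = 0.707 × 5 = 3.535 mm.
R_nwl = 0.6 × 430 × 3.535 × 410 × 10⁻³ = 373.9 kN (longitudinal, 2 welds).
R_nwt = 0.6 × 430 × 3.535 × 75 × 10⁻³ = 68.4 kN (transverse, base value).
(i) R_nwl + R_nwt = 442.3 kN; (ii) 0.85 R_nwl + 1.5 R_nwt = 420.4 kN.
R_n = max = 442.3 kN [governs: (i)]; R_n/Ω = 221.2 kN.

R_n/Ω ≈ 221 kN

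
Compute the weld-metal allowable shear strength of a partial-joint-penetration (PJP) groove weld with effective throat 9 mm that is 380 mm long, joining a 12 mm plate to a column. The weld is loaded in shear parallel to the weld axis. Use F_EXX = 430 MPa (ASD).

Effective throat (given) t_e = 9 mm.
A_we = 9 × 380 = 3420 mm².
F_nw = 0.6 F_EXX = 258 MPa.
R_n/Ω = (258 × 3420) / 2.0 × 10⁻³ = 441.2 kN.

R_n/Ω ≈ 441 kN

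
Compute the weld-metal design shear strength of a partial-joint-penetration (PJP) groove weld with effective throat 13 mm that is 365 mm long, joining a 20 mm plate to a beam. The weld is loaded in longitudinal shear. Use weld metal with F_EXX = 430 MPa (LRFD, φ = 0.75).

Effective throat (given) t_e = 13 mm.
A_we = 13 × 365 = 4745 mm².
F_nw = 0.6 F_EXX = 258 MPa.
φR_n = 0.75 × 258 × 4745 × 10⁻³ = 918.2 kN.

φR_n ≈ 918 kN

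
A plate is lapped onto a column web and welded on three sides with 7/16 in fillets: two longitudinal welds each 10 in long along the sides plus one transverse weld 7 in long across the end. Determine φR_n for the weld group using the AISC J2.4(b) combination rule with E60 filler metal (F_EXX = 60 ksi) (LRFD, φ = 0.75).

φR_n ≈ 230 kips

t_e = 0.707 × 0.4375 = 0.3093 in.
R_nwl = 0.6 × 60 × 0.3093 × 20 = 222.7 kips (longitudinal, 2 welds).
R_nwt = 0.6 × 60 × 0.3093 × 7 = 77.95 kips (transverse, base value).
(i) R_nwl + R_nwt = 300.7 kips; (ii) 0.85 R_nwl + 1.5 R_nwt = 306.2 kips.
R_n = max = 306.2 kips [governs: (ii)]; φR_n = 229.7 kips.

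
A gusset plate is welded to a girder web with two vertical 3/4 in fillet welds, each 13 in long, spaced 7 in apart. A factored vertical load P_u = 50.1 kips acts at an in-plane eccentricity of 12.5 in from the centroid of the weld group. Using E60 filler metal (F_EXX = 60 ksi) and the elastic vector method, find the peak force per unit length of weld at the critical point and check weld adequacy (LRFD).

f_max ≈ 7.85 kip/in; adequate

Total weld length L_w = 26 in. Treat welds as unit-width lines.
Polar moment about centroid: J = 2[d³/12 + d(b/2)²] = 2[13³/12 + 13×3.5²] = 684.7 in³.
Direct shear f_v = P/L_w = 50.1 / 26 = 1.927 kip/in (vertical).
Torsion M = P·e = 50.1 × 12.5 = 626.25 kip·in.
Critical point at (x, y) = (3.5, 6.5) from centroid. f_tx = M·y/J = 5.945 kip/in; f_ty = M·x/J = 3.201 kip/in.
Resultant f_max = √[f_tx² + (f_v + f_ty)²] = √[5.945² + (1.927 + 3.201)²] = 7.852 kip/in.
Capacity per unit length: φr_n = 0.75 × 0.6 × 60 × (0.707 × 0.75) = 14.32 kip/in.
7.852 ≤ 14.32 → adequate.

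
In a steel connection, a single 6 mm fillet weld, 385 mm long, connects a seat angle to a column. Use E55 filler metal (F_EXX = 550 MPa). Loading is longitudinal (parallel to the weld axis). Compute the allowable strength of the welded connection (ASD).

Effective throat t_e = 0.707 × 6 = 4.242 mm.
Total length L = 385 mm; A_we = 4.242 × 385 = 1633 mm².
F_nw = 0.6 F_EXX = 0.6 × 550 = 330 MPa.
R_n = 330 × 1633 × 10⁻³ = 538.9 kN; R_n/Ω = 538.9/2.0 = 269.5 kN.

R_n/Ω ≈ 269 kN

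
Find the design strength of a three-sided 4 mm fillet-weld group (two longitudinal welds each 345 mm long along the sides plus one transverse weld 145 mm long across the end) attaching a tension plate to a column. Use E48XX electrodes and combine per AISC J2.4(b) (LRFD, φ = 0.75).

E48XX → F_EXX = 480 MPa.
t_e = 0.707 × 4 = 2.828 mm.
R_nwl = 0.6 × 480 × 2.828 × 690 × 10⁻³ = 562 kN (longitudinal, 2 welds).
R_nwt = 0.6 × 480 × 2.828 × 145 × 10⁻³ = 118.1 kN (transverse, base value).
(i) R_nwl + R_nwt = 680.1 kN; (ii) 0.85 R_nwl + 1.5 R_nwt = 654.8 kN.
R_n = max = 680.1 kN [governs: (i)]; φR_n = 510.1 kN.

φR_n ≈ 510 kN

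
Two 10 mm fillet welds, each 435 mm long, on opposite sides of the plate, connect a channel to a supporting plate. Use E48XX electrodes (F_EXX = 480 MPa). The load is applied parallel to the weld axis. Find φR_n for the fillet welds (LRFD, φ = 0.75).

Effective throat t_e = 0.707 × 10 = 7.07 mm.
Total length L = 870 mm; A_we = 7.07 × 870 = 6151 mm².
F_nw = 0.6 F_EXX = 0.6 × 480 = 288 MPa.
φR_n = 0.75 × 288 × 6151 × 10⁻³ = 1329 kN.

φR_n ≈ 1330 kN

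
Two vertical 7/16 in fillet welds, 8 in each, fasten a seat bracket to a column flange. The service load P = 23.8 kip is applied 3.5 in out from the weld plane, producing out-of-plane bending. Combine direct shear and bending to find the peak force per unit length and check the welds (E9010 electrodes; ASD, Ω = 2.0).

f_max ≈ 4.18 kip/in; adequate

E90XX → F_EXX = 90 ksi.
L_w = 2 × 8 = 16 in; section modulus (unit throat) S = 2 × L²/6 = 21.33 in².
Direct shear f_v = P/L_w = 23.8/16 = 1.488 kip/in.
Moment M = P × e = 23.8 × 3.5 = 83.3 kip·in; bending f_b = M/S = 3.905 kip/in.
f_max = √(f_v² + f_b²) = √(1.488² + 3.905²) = 4.178 kip/in.
r_n/Ω = (1/2.0) × 0.6 × 90 × (0.707 × 0.4375) = 8.351 kip/in → adequate.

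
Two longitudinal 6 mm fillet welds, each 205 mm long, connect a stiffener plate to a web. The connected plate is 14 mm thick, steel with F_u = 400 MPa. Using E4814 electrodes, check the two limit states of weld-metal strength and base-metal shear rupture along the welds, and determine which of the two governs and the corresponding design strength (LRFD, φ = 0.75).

E48XX → F_EXX = 480 MPa.
t_e = 0.707 × 6 = 4.242 mm; L = 410 mm.
Weld metal: φR_n = 0.75 × 0.6 × 480 × 4.242 × 410 × 10⁻³ = 375.7 kN.
Base metal (shear rupture): φR_n = 0.75 × 0.6 × 400 × 14 × 410 × 10⁻³ = 1033 kN.
Governing: weld metal.

φR_n ≈ 376 kN (weld metal governs)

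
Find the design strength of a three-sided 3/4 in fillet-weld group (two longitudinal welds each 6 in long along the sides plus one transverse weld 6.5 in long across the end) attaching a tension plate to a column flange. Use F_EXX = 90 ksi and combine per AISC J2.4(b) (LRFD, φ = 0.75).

φR_n ≈ 428 kip

t_e = 0.707 × 0.75 = 0.5302 in.
R_nwl = 0.6 × 90 × 0.5302 × 12 = 343.6 kip (longitudinal, 2 welds).
R_nwt = 0.6 × 90 × 0.5302 × 6.5 = 186.1 kip (transverse, base value).
(i) R_nwl + R_nwt = 529.7 kip; (ii) 0.85 R_nwl + 1.5 R_nwt = 571.2 kip.
R_n = max = 571.2 kip [governs: (ii)]; φR_n = 428.4 kip.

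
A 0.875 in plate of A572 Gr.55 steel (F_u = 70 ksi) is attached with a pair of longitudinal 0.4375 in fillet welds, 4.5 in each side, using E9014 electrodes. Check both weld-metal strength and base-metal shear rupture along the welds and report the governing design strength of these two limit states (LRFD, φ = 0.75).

E90XX → F_EXX = 90 ksi.
t_e = 0.707 × 0.4375 = 0.3093 in; L = 9 in.
Weld metal: φR_n = 0.75 × 0.6 × 90 × 0.3093 × 9 = 112.7 kips.
Base metal (shear rupture): φR_n = 0.75 × 0.6 × 70 × 0.875 × 9 = 248.1 kips.
Governing: weld metal.

φR_n ≈ 113 kips (weld metal governs)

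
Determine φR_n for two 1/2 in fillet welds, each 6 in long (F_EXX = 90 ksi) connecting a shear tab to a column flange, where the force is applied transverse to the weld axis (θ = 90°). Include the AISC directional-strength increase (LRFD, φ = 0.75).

t_e = 0.707 × 0.5 = 0.3535 in; A_we = 0.3535 × 12 = 4.242 in².
Directional factor: 1.0 + 0.5 sin^1.5(90°) = 1.5.
F_nw = 0.6 × 90 × 1.5 = 81 ksi.
φR_n = 0.75 × 81 × 4.242 = 257.7 kip.

φR_n ≈ 258 kip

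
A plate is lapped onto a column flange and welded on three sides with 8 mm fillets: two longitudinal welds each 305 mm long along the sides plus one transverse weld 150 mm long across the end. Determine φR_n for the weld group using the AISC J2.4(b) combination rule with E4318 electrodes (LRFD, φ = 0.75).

φR_n ≈ 832 kN

E43XX → F_EXX = 430 MPa.
t_e = 0.707 × 8 = 5.656 mm.
R_nwl = 0.6 × 430 × 5.656 × 610 × 10⁻³ = 890.1 kN (longitudinal, 2 welds).
R_nwt = 0.6 × 430 × 5.656 × 150 × 10⁻³ = 218.9 kN (transverse, base value).
(i) R_nwl + R_nwt = 1109 kN; (ii) 0.85 R_nwl + 1.5 R_nwt = 1085 kN.
R_n = max = 1109 kN [governs: (i)]; φR_n = 831.8 kN.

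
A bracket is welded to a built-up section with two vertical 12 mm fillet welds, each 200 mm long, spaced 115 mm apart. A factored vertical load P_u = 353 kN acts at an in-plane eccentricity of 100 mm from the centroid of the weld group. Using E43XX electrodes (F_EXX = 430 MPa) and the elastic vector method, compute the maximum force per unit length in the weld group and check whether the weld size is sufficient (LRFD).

Total weld length L_w = 400 mm. Treat welds as unit-width lines.
Polar moment about centroid: J = 2[d³/12 + d(b/2)²] = 2[200³/12 + 200×57.5²] = 2656000 mm³.
Direct shear f_v = P/L_w = 353×10³ / 400 = 882.5 N/mm (vertical).
Torsion M = P·e = 353×10³ × 100 = 35300000 N·mm.
Critical point at (x, y) = (57.5, 100) from centroid. f_tx = M·y/J = 1329 N/mm; f_ty = M·x/J = 764.3 N/mm.
Resultant f_max = √[f_tx² + (f_v + f_ty)²] = √[1329² + (882.5 + 764.3)²] = 2116 N/mm.
Capacity per unit length: φr_n = 0.75 × 0.6 × 430 × (0.707 × 12) = 1642 N/mm.
2116 > 1642 → NOT adequate.

f_max ≈ 2120 N/mm; NOT adequate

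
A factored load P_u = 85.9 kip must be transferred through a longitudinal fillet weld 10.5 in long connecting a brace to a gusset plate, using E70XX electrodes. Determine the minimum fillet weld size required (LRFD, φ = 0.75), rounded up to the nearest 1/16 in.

E70XX → F_EXX = 70 ksi.
Total weld length L = 10.5 in.
Required throat t_e = P_u / (φ × 0.6 F_EXX × L) = 85.9 / (0.75 × 0.6 × 70 × 10.5) = 0.2597 in.
Required leg w = t_e / 0.707 = 0.3673 in → use 3/8 in.

w = 3/8 in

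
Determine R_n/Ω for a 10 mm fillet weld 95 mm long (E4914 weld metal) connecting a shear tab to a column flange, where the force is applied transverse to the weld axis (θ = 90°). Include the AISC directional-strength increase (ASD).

R_n/Ω ≈ 148 kN

E49XX → F_EXX = 490 MPa.
t_e = 0.707 × 10 = 7.07 mm; A_we = 7.07 × 95 = 671.6 mm².
Directional factor: 1.0 + 0.5 sin^1.5(90°) = 1.5.
F_nw = 0.6 × 490 × 1.5 = 441 MPa.
R_n/Ω = (441 × 671.6) / 2.0 × 10⁻³ = 148.1 kN.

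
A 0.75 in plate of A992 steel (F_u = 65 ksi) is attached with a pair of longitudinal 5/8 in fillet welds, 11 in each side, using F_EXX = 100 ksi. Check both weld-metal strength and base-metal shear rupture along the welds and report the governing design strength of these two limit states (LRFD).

φR_n ≈ 437 kip (weld metal governs)

t_e = 0.707 × 0.625 = 0.4419 in; L = 22 in.
Weld metal: φR_n = 0.75 × 0.6 × 100 × 0.4419 × 22 = 437.5 kip.
Base metal (shear rupture): φR_n = 0.75 × 0.6 × 65 × 0.75 × 22 = 482.6 kip.
Governing: weld metal.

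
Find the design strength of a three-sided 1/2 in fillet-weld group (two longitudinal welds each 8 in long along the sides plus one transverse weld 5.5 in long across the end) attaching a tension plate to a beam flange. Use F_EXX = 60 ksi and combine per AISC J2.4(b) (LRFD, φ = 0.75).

φR_n ≈ 209 kips

t_e = 0.707 × 0.5 = 0.3535 in.
R_nwl = 0.6 × 60 × 0.3535 × 16 = 203.6 kips (longitudinal, 2 welds).
R_nwt = 0.6 × 60 × 0.3535 × 5.5 = 69.99 kips (transverse, base value).
(i) R_nwl + R_nwt = 273.6 kips; (ii) 0.85 R_nwl + 1.5 R_nwt = 278.1 kips.
R_n = max = 278.1 kips [governs: (ii)]; φR_n = 208.5 kips.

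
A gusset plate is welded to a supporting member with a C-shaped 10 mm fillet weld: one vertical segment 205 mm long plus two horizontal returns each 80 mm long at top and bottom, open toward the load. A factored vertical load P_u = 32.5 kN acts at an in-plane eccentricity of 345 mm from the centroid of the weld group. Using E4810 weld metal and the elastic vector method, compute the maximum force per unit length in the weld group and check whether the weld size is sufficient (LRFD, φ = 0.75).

E48XX → F_EXX = 480 MPa.
Total weld length L_w = 365 mm. Treat welds as unit-width lines.
Centroid: x̄ = 2×80×40 / 365 = 17.53 mm from the vertical weld.
Polar moment about centroid: J = I_x + I_y = [205³/12 + 2×80×102.5²] + [205×17.53² + 2(80³/12 + 80×22.47²)] = 2628000 mm³.
Direct shear f_v = P/L_w = 32.5×10³ / 365 = 89.04 N/mm (vertical).
Torsion M = P·e = 32.5×10³ × 345 = 11212000 N·mm.
Critical point at (x, y) = (62.47, 102.5) from centroid. f_tx = M·y/J = 437.3 N/mm; f_ty = M·x/J = 266.5 N/mm.
Resultant f_max = √[f_tx² + (f_v + f_ty)²] = √[437.3² + (89.04 + 266.5)²] = 563.6 N/mm.
Capacity per unit length: φr_n = 0.75 × 0.6 × 480 × (0.707 × 10) = 1527 N/mm.
563.6 ≤ 1527 → adequate.

f_max ≈ 564 N/mm; adequate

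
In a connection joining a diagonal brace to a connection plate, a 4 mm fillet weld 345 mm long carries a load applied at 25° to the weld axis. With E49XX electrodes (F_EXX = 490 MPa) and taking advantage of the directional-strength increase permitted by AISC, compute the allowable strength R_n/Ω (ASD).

R_n/Ω ≈ 163 kN

t_e = 0.707 × 4 = 2.828 mm; A_we = 2.828 × 345 = 975.7 mm².
Directional factor: 1.0 + 0.5 sin^1.5(25°) = 1.137.
F_nw = 0.6 × 490 × 1.137 = 334.4 MPa.
R_n/Ω = (334.4 × 975.7) / 2.0 × 10⁻³ = 163.1 kN.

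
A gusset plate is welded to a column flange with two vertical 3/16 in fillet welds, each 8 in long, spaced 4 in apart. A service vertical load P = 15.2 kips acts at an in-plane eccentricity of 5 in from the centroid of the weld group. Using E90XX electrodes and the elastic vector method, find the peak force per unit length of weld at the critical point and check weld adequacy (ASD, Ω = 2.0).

f_max ≈ 2.83 kip/in; adequate

E90XX → F_EXX = 90 ksi.
Total weld length L_w = 16 in. Treat welds as unit-width lines.
Polar moment about centroid: J = 2[d³/12 + d(b/2)²] = 2[8³/12 + 8×2²] = 149.3 in³.
Direct shear f_v = P/L_w = 15.2 / 16 = 0.95 kip/in (vertical).
Torsion M = P·e = 15.2 × 5 = 76 kip·in.
Critical point at (x, y) = (2, 4) from centroid. f_tx = M·y/J = 2.036 kip/in; f_ty = M·x/J = 1.018 kip/in.
Resultant f_max = √[f_tx² + (f_v + f_ty)²] = √[2.036² + (0.95 + 1.018)²] = 2.831 kip/in.
Capacity per unit length: r_n/Ω = (1/2.0) × 0.6 × 90 × (0.707 × 0.1875) = 3.579 kip/in.
2.831 ≤ 3.579 → adequate.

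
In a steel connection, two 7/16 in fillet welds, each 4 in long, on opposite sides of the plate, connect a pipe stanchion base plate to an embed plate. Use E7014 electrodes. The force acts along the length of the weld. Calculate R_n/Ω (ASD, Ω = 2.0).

E70XX → F_EXX = 70 ksi.
Effective throat t_e = 0.707 × 0.4375 = 0.3093 in.
Total length L = 8 in; A_we = 0.3093 × 8 = 2.474 in².
F_nw = 0.6 F_EXX = 0.6 × 70 = 42 ksi.
R_n = 42 × 2.474 = 103.9 kips; R_n/Ω = 103.9/2.0 = 51.96 kips.

R_n/Ω ≈ 52 kips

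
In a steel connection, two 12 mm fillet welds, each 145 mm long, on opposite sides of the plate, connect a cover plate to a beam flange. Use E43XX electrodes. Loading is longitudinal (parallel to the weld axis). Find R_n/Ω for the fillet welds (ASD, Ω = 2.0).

R_n/Ω ≈ 317 kN

E43XX → F_EXX = 430 MPa.
Effective throat t_e = 0.707 × 12 = 8.484 mm.
Total length L = 290 mm; A_we = 8.484 × 290 = 2460 mm².
F_nw = 0.6 F_EXX = 0.6 × 430 = 258 MPa.
R_n = 258 × 2460 × 10⁻³ = 634.8 kN; R_n/Ω = 634.8/2.0 = 317.4 kN.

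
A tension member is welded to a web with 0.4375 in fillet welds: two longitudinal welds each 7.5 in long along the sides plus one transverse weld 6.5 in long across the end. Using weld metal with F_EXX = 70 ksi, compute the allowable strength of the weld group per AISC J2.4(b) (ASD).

t_e = 0.707 × 0.4375 = 0.3093 in.
R_nwl = 0.6 × 70 × 0.3093 × 15 = 194.9 kip (longitudinal, 2 welds).
R_nwt = 0.6 × 70 × 0.3093 × 6.5 = 84.44 kip (transverse, base value).
(i) R_nwl + R_nwt = 279.3 kip; (ii) 0.85 R_nwl + 1.5 R_nwt = 292.3 kip.
R_n = max = 292.3 kip [governs: (ii)]; R_n/Ω = 146.2 kip.

R_n/Ω ≈ 146 kip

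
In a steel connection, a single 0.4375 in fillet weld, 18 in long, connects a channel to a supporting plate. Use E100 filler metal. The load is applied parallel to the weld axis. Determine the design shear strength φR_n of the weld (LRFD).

E100XX → F_EXX = 100 ksi.
Effective throat t_e = 0.707 × 0.4375 = 0.3093 in.
Total length L = 18 in; A_we = 0.3093 × 18 = 5.568 in².
F_nw = 0.6 F_EXX = 0.6 × 100 = 60 ksi.
φR_n = 0.75 × 60 × 5.568 = 250.5 kip.

φR_n ≈ 251 kip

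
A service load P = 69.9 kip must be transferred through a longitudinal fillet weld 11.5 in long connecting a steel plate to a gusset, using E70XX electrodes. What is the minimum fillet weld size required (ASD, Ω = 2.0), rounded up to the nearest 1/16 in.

E70XX → F_EXX = 70 ksi.
Total weld length L = 11.5 in.
Required throat t_e = P × Ω / (0.6 F_EXX × L) = 69.9 × 2.0 / (0.6 × 70 × 11.5) = 0.2894 in.
Required leg w = t_e / 0.707 = 0.4094 in → use 7/16 in.

w = 7/16 in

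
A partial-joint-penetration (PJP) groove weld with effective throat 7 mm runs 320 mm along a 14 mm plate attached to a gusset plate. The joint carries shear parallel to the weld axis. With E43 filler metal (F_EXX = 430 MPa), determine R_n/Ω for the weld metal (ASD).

Effective throat (given) t_e = 7 mm.
A_we = 7 × 320 = 2240 mm².
F_nw = 0.6 F_EXX = 258 MPa.
R_n/Ω = (258 × 2240) / 2.0 × 10⁻³ = 289 kN.

R_n/Ω ≈ 289 kN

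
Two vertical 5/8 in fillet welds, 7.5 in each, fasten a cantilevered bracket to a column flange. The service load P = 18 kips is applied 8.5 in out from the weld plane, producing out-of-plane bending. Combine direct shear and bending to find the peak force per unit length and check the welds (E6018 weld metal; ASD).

E60XX → F_EXX = 60 ksi.
L_w = 2 × 7.5 = 15 in; section modulus (unit throat) S = 2 × L²/6 = 18.75 in².
Direct shear f_v = P/L_w = 18/15 = 1.2 kip/in.
Moment M = P × e = 18 × 8.5 = 153 kip·in; bending f_b = M/S = 8.16 kip/in.
f_max = √(f_v² + f_b²) = √(1.2² + 8.16²) = 8.248 kip/in.
r_n/Ω = (1/2.0) × 0.6 × 60 × (0.707 × 0.625) = 7.954 kip/in → NOT adequate.

f_max ≈ 8.25 kip/in; NOT adequate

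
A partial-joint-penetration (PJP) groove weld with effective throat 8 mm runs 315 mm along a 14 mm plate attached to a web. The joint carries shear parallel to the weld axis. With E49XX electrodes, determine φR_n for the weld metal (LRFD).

E49XX → F_EXX = 490 MPa.
Effective throat (given) t_e = 8 mm.
A_we = 8 × 315 = 2520 mm².
F_nw = 0.6 F_EXX = 294 MPa.
φR_n = 0.75 × 294 × 2520 × 10⁻³ = 555.7 kN.

φR_n ≈ 556 kN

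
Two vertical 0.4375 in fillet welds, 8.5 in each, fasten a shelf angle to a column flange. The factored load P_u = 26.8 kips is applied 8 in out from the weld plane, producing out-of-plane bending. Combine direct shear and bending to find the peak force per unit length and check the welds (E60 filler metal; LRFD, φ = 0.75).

E60XX → F_EXX = 60 ksi.
L_w = 2 × 8.5 = 17 in; section modulus (unit throat) S = 2 × L²/6 = 24.08 in².
Direct shear f_v = P/L_w = 26.8/17 = 1.576 kip/in.
Moment M = P × e = 26.8 × 8 = 214.4 kip·in; bending f_b = M/S = 8.902 kip/in.
f_max = √(f_v² + f_b²) = √(1.576² + 8.902²) = 9.041 kip/in.
φr_n = 0.75 × 0.6 × 60 × (0.707 × 0.4375) = 8.351 kip/in → NOT adequate.

f_max ≈ 9.04 kip/in; NOT adequate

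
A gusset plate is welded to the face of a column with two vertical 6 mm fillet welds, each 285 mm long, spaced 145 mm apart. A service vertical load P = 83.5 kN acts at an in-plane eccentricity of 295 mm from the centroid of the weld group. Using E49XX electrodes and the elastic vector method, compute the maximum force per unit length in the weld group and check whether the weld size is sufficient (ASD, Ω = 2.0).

E49XX → F_EXX = 490 MPa.
Total weld length L_w = 570 mm. Treat welds as unit-width lines.
Polar moment about centroid: J = 2[d³/12 + d(b/2)²] = 2[285³/12 + 285×72.5²] = 6854000 mm³.
Direct shear f_v = P/L_w = 83.5×10³ / 570 = 146.5 N/mm (vertical).
Torsion M = P·e = 83.5×10³ × 295 = 24632000 N·mm.
Critical point at (x, y) = (72.5, 142.5) from centroid. f_tx = M·y/J = 512.1 N/mm; f_ty = M·x/J = 260.5 N/mm.
Resultant f_max = √[f_tx² + (f_v + f_ty)²] = √[512.1² + (146.5 + 260.5)²] = 654.2 N/mm.
Capacity per unit length: r_n/Ω = (1/2.0) × 0.6 × 490 × (0.707 × 6) = 623.6 N/mm.
654.2 > 623.6 → NOT adequate.

f_max ≈ 654 N/mm; NOT adequate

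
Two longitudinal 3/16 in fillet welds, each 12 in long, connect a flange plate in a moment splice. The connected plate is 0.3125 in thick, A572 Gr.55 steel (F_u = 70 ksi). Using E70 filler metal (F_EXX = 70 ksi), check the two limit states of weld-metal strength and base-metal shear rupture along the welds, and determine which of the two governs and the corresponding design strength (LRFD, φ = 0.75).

φR_n ≈ 100 kip (weld metal governs)

t_e = 0.707 × 0.1875 = 0.1326 in; L = 24 in.
Weld metal: φR_n = 0.75 × 0.6 × 70 × 0.1326 × 24 = 100.2 kip.
Base metal (shear rupture): φR_n = 0.75 × 0.6 × 70 × 0.3125 × 24 = 236.2 kip.
Governing: weld metal.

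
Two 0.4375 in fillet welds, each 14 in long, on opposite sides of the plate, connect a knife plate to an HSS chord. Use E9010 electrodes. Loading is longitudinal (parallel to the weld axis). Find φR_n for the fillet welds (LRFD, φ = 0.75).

E90XX → F_EXX = 90 ksi.
Effective throat t_e = 0.707 × 0.4375 = 0.3093 in.
Total length L = 28 in; A_we = 0.3093 × 28 = 8.661 in².
F_nw = 0.6 F_EXX = 0.6 × 90 = 54 ksi.
φR_n = 0.75 × 54 × 8.661 = 350.8 kip.

φR_n ≈ 351 kip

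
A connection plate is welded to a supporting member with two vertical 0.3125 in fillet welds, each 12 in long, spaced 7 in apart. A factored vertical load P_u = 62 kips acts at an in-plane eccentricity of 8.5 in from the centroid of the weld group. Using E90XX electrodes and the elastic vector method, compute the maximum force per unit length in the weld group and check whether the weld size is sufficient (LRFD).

f_max ≈ 7.91 kip/in; adequate

E90XX → F_EXX = 90 ksi.
Total weld length L_w = 24 in. Treat welds as unit-width lines.
Polar moment about centroid: J = 2[d³/12 + d(b/2)²] = 2[12³/12 + 12×3.5²] = 582 in³.
Direct shear f_v = P/L_w = 62 / 24 = 2.583 kip/in (vertical).
Torsion M = P·e = 62 × 8.5 = 527 kip·in.
Critical point at (x, y) = (3.5, 6) from centroid. f_tx = M·y/J = 5.433 kip/in; f_ty = M·x/J = 3.169 kip/in.
Resultant f_max = √[f_tx² + (f_v + f_ty)²] = √[5.433² + (2.583 + 3.169)²] = 7.913 kip/in.
Capacity per unit length: φr_n = 0.75 × 0.6 × 90 × (0.707 × 0.3125) = 8.948 kip/in.
7.913 ≤ 8.948 → adequate.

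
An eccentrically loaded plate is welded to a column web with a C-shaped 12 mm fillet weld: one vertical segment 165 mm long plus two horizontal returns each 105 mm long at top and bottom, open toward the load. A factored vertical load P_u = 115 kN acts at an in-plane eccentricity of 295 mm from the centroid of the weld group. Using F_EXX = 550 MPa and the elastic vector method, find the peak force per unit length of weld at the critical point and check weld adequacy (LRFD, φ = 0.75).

Total weld length L_w = 375 mm. Treat welds as unit-width lines.
Centroid: x̄ = 2×105×52.5 / 375 = 29.4 mm from the vertical weld.
Polar moment about centroid: J = I_x + I_y = [165³/12 + 2×105×82.5²] + [165×29.4² + 2(105³/12 + 105×23.1²)] = 2251000 mm³.
Direct shear f_v = P/L_w = 115×10³ / 375 = 306.7 N/mm (vertical).
Torsion M = P·e = 115×10³ × 295 = 33925000 N·mm.
Critical point at (x, y) = (75.6, 82.5) from centroid. f_tx = M·y/J = 1243 N/mm; f_ty = M·x/J = 1139 N/mm.
Resultant f_max = √[f_tx² + (f_v + f_ty)²] = √[1243² + (306.7 + 1139)²] = 1907 N/mm.
Capacity per unit length: φr_n = 0.75 × 0.6 × 550 × (0.707 × 12) = 2100 N/mm.
1907 ≤ 2100 → adequate.

f_max ≈ 1910 N/mm; adequate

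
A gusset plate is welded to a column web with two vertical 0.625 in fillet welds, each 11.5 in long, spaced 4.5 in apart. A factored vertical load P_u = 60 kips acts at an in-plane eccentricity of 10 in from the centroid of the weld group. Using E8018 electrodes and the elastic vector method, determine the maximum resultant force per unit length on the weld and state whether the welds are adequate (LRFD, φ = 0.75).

f_max ≈ 11.2 kip/in; adequate

E80XX → F_EXX = 80 ksi.
Total weld length L_w = 23 in. Treat welds as unit-width lines.
Polar moment about centroid: J = 2[d³/12 + d(b/2)²] = 2[11.5³/12 + 11.5×2.25²] = 369.9 in³.
Direct shear f_v = P/L_w = 60 / 23 = 2.609 kip/in (vertical).
Torsion M = P·e = 60 × 10 = 600 kip·in.
Critical point at (x, y) = (2.25, 5.75) from centroid. f_tx = M·y/J = 9.326 kip/in; f_ty = M·x/J = 3.649 kip/in.
Resultant f_max = √[f_tx² + (f_v + f_ty)²] = √[9.326² + (2.609 + 3.649)²] = 11.23 kip/in.
Capacity per unit length: φr_n = 0.75 × 0.6 × 80 × (0.707 × 0.625) = 15.91 kip/in.
11.23 ≤ 15.91 → adequate.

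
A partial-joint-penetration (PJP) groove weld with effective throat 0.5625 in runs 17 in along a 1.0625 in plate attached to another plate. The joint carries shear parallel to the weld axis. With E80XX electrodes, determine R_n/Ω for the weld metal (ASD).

E80XX → F_EXX = 80 ksi.
Effective throat (given) t_e = 0.5625 in.
A_we = 0.5625 × 17 = 9.562 in².
F_nw = 0.6 F_EXX = 48 ksi.
R_n/Ω = (48 × 9.562) / 2.0 = 229.5 kip.

R_n/Ω ≈ 230 kip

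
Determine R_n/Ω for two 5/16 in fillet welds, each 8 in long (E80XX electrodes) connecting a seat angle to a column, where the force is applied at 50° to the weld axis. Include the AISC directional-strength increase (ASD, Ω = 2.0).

E80XX → F_EXX = 80 ksi.
t_e = 0.707 × 0.3125 = 0.2209 in; A_we = 0.2209 × 16 = 3.535 in².
Directional factor: 1.0 + 0.5 sin^1.5(50°) = 1.335.
F_nw = 0.6 × 80 × 1.335 = 64.09 ksi.
R_n/Ω = (64.09 × 3.535) / 2.0 = 113.3 kip.

R_n/Ω ≈ 113 kip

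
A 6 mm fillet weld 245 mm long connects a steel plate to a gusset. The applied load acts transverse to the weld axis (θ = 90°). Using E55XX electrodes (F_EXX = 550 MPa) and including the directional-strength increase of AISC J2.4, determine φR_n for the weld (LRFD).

φR_n ≈ 386 kN

t_e = 0.707 × 6 = 4.242 mm; A_we = 4.242 × 245 = 1039 mm².
Directional factor: 1.0 + 0.5 sin^1.5(90°) = 1.5.
F_nw = 0.6 × 550 × 1.5 = 495 MPa.
φR_n = 0.75 × 495 × 1039 × 10⁻³ = 385.8 kN.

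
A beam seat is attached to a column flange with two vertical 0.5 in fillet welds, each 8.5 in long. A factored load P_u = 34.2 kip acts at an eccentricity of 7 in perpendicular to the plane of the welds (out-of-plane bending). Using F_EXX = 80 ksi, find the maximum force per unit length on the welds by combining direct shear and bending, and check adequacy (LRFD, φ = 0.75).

L_w = 2 × 8.5 = 17 in; section modulus (unit throat) S = 2 × L²/6 = 24.08 in².
Direct shear f_v = P/L_w = 34.2/17 = 2.012 kip/in.
Moment M = P × e = 34.2 × 7 = 239.4 kip·in; bending f_b = M/S = 9.94 kip/in.
f_max = √(f_v² + f_b²) = √(2.012² + 9.94²) = 10.14 kip/in.
φr_n = 0.75 × 0.6 × 80 × (0.707 × 0.5) = 12.73 kip/in → adequate.

f_max ≈ 10.1 kip/in; adequate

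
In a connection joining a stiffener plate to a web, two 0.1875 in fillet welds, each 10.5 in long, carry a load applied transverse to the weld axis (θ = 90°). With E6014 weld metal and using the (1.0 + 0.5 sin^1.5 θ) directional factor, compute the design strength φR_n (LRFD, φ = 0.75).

E60XX → F_EXX = 60 ksi.
t_e = 0.707 × 0.1875 = 0.1326 in; A_we = 0.1326 × 21 = 2.784 in².
Directional factor: 1.0 + 0.5 sin^1.5(90°) = 1.5.
F_nw = 0.6 × 60 × 1.5 = 54 ksi.
φR_n = 0.75 × 54 × 2.784 = 112.7 kip.

φR_n ≈ 113 kip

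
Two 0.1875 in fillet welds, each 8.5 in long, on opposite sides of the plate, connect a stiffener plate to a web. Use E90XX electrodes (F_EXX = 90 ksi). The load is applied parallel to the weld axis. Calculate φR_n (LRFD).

Effective throat t_e = 0.707 × 0.1875 = 0.1326 in.
Total length L = 17 in; A_we = 0.1326 × 17 = 2.254 in².
F_nw = 0.6 F_EXX = 0.6 × 90 = 54 ksi.
φR_n = 0.75 × 54 × 2.254 = 91.27 kips.

φR_n ≈ 91.3 kips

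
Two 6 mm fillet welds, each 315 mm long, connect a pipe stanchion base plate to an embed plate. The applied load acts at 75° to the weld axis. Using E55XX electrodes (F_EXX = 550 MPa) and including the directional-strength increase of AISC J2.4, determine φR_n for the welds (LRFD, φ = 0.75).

φR_n ≈ 975 kN

t_e = 0.707 × 6 = 4.242 mm; A_we = 4.242 × 630 = 2672 mm².
Directional factor: 1.0 + 0.5 sin^1.5(75°) = 1.475.
F_nw = 0.6 × 550 × 1.475 = 486.6 MPa.
φR_n = 0.75 × 486.6 × 2672 × 10⁻³ = 975.4 kN.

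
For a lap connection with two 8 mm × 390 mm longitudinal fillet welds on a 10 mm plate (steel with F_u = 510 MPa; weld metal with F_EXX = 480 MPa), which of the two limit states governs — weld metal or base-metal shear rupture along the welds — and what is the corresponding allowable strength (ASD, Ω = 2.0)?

t_e = 0.707 × 8 = 5.656 mm; L = 780 mm.
Weld metal: R_n/Ω = (1/2.0) × 0.6 × 480 × 5.656 × 780 × 10⁻³ = 635.3 kN.
Base metal (shear rupture): R_n/Ω = (1/2.0) × 0.6 × 510 × 10 × 780 × 10⁻³ = 1193 kN.
Governing: weld metal.

R_n/Ω ≈ 635 kN (weld metal governs)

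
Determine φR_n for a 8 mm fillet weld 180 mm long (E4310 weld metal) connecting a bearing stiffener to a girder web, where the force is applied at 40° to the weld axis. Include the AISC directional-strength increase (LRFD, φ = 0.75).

φR_n ≈ 248 kN

E43XX → F_EXX = 430 MPa.
t_e = 0.707 × 8 = 5.656 mm; A_we = 5.656 × 180 = 1018 mm².
Directional factor: 1.0 + 0.5 sin^1.5(40°) = 1.258.
F_nw = 0.6 × 430 × 1.258 = 324.5 MPa.
φR_n = 0.75 × 324.5 × 1018 × 10⁻³ = 247.8 kN.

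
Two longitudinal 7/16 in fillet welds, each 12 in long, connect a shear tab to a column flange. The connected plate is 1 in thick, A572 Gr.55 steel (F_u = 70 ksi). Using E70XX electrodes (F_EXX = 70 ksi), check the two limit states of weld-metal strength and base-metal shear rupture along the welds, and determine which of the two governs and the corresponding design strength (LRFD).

t_e = 0.707 × 0.4375 = 0.3093 in; L = 24 in.
Weld metal: φR_n = 0.75 × 0.6 × 70 × 0.3093 × 24 = 233.8 kips.
Base metal (shear rupture): φR_n = 0.75 × 0.6 × 70 × 1 × 24 = 756 kips.
Governing: weld metal.

φR_n ≈ 234 kips (weld metal governs)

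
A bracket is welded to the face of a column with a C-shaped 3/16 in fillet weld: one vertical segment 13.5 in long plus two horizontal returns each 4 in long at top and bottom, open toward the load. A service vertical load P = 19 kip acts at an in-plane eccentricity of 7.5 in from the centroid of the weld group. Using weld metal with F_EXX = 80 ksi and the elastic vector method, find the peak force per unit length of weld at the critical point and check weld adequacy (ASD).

Total weld length L_w = 21.5 in. Treat welds as unit-width lines.
Centroid: x̄ = 2×4×2 / 21.5 = 0.7442 in from the vertical weld.
Polar moment about centroid: J = I_x + I_y = [13.5³/12 + 2×4×6.75²] + [13.5×0.7442² + 2(4³/12 + 4×1.256²)] = 600.3 in³.
Direct shear f_v = P/L_w = 19 / 21.5 = 0.8837 kip/in (vertical).
Torsion M = P·e = 19 × 7.5 = 142.5 kip·in.
Critical point at (x, y) = (3.256, 6.75) from centroid. f_tx = M·y/J = 1.602 kip/in; f_ty = M·x/J = 0.7729 kip/in.
Resultant f_max = √[f_tx² + (f_v + f_ty)²] = √[1.602² + (0.8837 + 0.7729)²] = 2.305 kip/in.
Capacity per unit length: r_n/Ω = (1/2.0) × 0.6 × 80 × (0.707 × 0.1875) = 3.181 kip/in.
2.305 ≤ 3.181 → adequate.

f_max ≈ 2.3 kip/in; adequate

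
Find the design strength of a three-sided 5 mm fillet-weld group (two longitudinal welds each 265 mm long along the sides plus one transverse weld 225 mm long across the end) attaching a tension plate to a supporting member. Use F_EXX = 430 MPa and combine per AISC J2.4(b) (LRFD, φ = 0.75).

t_e = 0.707 × 5 = 3.535 mm.
R_nwl = 0.6 × 430 × 3.535 × 530 × 10⁻³ = 483.4 kN (longitudinal, 2 welds).
R_nwt = 0.6 × 430 × 3.535 × 225 × 10⁻³ = 205.2 kN (transverse, base value).
(i) R_nwl + R_nwt = 688.6 kN; (ii) 0.85 R_nwl + 1.5 R_nwt = 718.7 kN.
R_n = max = 718.7 kN [governs: (ii)]; φR_n = 539 kN.

φR_n ≈ 539 kN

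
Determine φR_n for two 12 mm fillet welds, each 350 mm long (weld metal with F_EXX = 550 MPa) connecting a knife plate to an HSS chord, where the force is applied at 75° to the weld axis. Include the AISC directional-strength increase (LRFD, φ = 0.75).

φR_n ≈ 2170 kN

t_e = 0.707 × 12 = 8.484 mm; A_we = 8.484 × 700 = 5939 mm².
Directional factor: 1.0 + 0.5 sin^1.5(75°) = 1.475.
F_nw = 0.6 × 550 × 1.475 = 486.6 MPa.
φR_n = 0.75 × 486.6 × 5939 × 10⁻³ = 2168 kN.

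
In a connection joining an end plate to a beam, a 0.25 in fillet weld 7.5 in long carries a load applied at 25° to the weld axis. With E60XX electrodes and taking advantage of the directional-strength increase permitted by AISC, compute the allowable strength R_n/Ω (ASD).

E60XX → F_EXX = 60 ksi.
t_e = 0.707 × 0.25 = 0.1767 in; A_we = 0.1767 × 7.5 = 1.326 in².
Directional factor: 1.0 + 0.5 sin^1.5(25°) = 1.137.
F_nw = 0.6 × 60 × 1.137 = 40.95 ksi.
R_n/Ω = (40.95 × 1.326) / 2.0 = 27.14 kip.

R_n/Ω ≈ 27.1 kip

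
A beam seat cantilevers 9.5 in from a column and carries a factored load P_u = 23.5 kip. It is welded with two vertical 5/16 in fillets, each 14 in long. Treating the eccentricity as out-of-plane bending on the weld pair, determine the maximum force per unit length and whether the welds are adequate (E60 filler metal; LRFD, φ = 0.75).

f_max ≈ 3.52 kip/in; adequate

E60XX → F_EXX = 60 ksi.
L_w = 2 × 14 = 28 in; section modulus (unit throat) S = 2 × L²/6 = 65.33 in².
Direct shear f_v = P/L_w = 23.5/28 = 0.8393 kip/in.
Moment M = P × e = 23.5 × 9.5 = 223.25 kip·in; bending f_b = M/S = 3.417 kip/in.
f_max = √(f_v² + f_b²) = √(0.8393² + 3.417²) = 3.519 kip/in.
φr_n = 0.75 × 0.6 × 60 × (0.707 × 0.3125) = 5.965 kip/in → adequate.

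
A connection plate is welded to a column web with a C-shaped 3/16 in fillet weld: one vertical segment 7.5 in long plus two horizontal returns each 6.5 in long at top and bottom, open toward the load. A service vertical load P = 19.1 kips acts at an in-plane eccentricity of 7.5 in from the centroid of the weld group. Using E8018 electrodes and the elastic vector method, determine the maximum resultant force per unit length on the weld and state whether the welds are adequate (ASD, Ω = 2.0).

f_max ≈ 3.42 kip/in; NOT adequate

E80XX → F_EXX = 80 ksi.
Total weld length L_w = 20.5 in. Treat welds as unit-width lines.
Centroid: x̄ = 2×6.5×3.25 / 20.5 = 2.061 in from the vertical weld.
Polar moment about centroid: J = I_x + I_y = [7.5³/12 + 2×6.5×3.75²] + [7.5×2.061² + 2(6.5³/12 + 6.5×1.189²)] = 314 in³.
Direct shear f_v = P/L_w = 19.1 / 20.5 = 0.9317 kip/in (vertical).
Torsion M = P·e = 19.1 × 7.5 = 143.25 kip·in.
Critical point at (x, y) = (4.439, 3.75) from centroid. f_tx = M·y/J = 1.711 kip/in; f_ty = M·x/J = 2.025 kip/in.
Resultant f_max = √[f_tx² + (f_v + f_ty)²] = √[1.711² + (0.9317 + 2.025)²] = 3.416 kip/in.
Capacity per unit length: r_n/Ω = (1/2.0) × 0.6 × 80 × (0.707 × 0.1875) = 3.181 kip/in.
3.416 > 3.181 → NOT adequate.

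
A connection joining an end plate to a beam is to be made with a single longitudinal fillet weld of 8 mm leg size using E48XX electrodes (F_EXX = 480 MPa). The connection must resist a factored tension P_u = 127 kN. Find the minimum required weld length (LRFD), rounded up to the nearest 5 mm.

Throat t_e = 0.707 × 8 = 5.656 mm.
φr_n = 0.75 × 0.6 × 480 × 5.656 × 10⁻³ = 1.222 kN/mm.
L_req = P_u / φr_n = 127 / 1.222 = 104 mm total.
Round up → use L = 105 mm.

L = 105 mm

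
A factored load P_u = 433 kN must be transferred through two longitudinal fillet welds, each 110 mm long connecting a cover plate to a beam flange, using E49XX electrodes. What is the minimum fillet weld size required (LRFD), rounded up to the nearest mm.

E49XX → F_EXX = 490 MPa.
Total weld length L = 220 mm.
Required throat t_e = P_u / (φ × 0.6 F_EXX × L) = 433 / (0.75 × 0.6 × 490 × 220 × 10⁻³) = 8.926 mm.
Required leg w = t_e / 0.707 = 12.63 mm → use 13 mm.

w = 13 mm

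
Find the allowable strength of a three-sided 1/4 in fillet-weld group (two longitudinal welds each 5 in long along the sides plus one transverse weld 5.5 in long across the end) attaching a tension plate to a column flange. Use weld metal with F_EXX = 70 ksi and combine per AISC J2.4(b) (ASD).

R_n/Ω ≈ 62.2 kip

t_e = 0.707 × 0.25 = 0.1767 in.
R_nwl = 0.6 × 70 × 0.1767 × 10 = 74.23 kip (longitudinal, 2 welds).
R_nwt = 0.6 × 70 × 0.1767 × 5.5 = 40.83 kip (transverse, base value).
(i) R_nwl + R_nwt = 115.1 kip; (ii) 0.85 R_nwl + 1.5 R_nwt = 124.3 kip.
R_n = max = 124.3 kip [governs: (ii)]; R_n/Ω = 62.17 kip.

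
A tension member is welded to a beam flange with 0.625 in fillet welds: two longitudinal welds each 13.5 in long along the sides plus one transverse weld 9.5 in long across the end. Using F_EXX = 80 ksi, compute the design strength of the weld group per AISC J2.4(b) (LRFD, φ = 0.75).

φR_n ≈ 592 kip

t_e = 0.707 × 0.625 = 0.4419 in.
R_nwl = 0.6 × 80 × 0.4419 × 27 = 572.7 kip (longitudinal, 2 welds).
R_nwt = 0.6 × 80 × 0.4419 × 9.5 = 201.5 kip (transverse, base value).
(i) R_nwl + R_nwt = 774.2 kip; (ii) 0.85 R_nwl + 1.5 R_nwt = 789 kip.
R_n = max = 789 kip [governs: (ii)]; φR_n = 591.8 kip.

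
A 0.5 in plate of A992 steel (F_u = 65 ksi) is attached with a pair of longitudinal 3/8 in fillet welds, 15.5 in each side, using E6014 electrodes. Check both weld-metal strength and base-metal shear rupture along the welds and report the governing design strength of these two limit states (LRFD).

φR_n ≈ 222 kips (weld metal governs)

E60XX → F_EXX = 60 ksi.
t_e = 0.707 × 0.375 = 0.2651 in; L = 31 in.
Weld metal: φR_n = 0.75 × 0.6 × 60 × 0.2651 × 31 = 221.9 kips.
Base metal (shear rupture): φR_n = 0.75 × 0.6 × 65 × 0.5 × 31 = 453.4 kips.
Governing: weld metal.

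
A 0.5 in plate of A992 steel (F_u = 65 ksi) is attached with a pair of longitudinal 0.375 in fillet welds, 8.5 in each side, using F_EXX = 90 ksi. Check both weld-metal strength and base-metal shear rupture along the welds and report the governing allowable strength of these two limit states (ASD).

t_e = 0.707 × 0.375 = 0.2651 in; L = 17 in.
Weld metal: R_n/Ω = (1/2.0) × 0.6 × 90 × 0.2651 × 17 = 121.7 kips.
Base metal (shear rupture): R_n/Ω = (1/2.0) × 0.6 × 65 × 0.5 × 17 = 165.8 kips.
Governing: weld metal.

R_n/Ω ≈ 122 kips (weld metal governs)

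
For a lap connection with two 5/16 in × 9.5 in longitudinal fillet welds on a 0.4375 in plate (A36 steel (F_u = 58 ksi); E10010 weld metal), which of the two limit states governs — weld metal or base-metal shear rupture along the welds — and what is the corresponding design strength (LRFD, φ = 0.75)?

φR_n ≈ 189 kips (weld metal governs)

E100XX → F_EXX = 100 ksi.
t_e = 0.707 × 0.3125 = 0.2209 in; L = 19 in.
Weld metal: φR_n = 0.75 × 0.6 × 100 × 0.2209 × 19 = 188.9 kips.
Base metal (shear rupture): φR_n = 0.75 × 0.6 × 58 × 0.4375 × 19 = 217 kips.
Governing: weld metal.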